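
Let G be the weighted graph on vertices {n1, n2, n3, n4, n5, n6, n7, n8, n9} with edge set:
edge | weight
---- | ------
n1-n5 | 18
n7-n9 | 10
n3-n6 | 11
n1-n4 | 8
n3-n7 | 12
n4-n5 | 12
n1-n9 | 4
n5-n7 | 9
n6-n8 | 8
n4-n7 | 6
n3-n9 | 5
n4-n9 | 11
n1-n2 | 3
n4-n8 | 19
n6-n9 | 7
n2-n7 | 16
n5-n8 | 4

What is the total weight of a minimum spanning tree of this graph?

Prim, starting at n3.
Step 1: cheapest edge leaving the tree is n3-n9 (5); add n9.
Step 2: cheapest edge leaving the tree is n1-n9 (4); add n1.
Step 3: cheapest edge leaving the tree is n1-n2 (3); add n2.
Step 4: cheapest edge leaving the tree is n6-n9 (7); add n6.
Step 5: cheapest edge leaving the tree is n1-n4 (8); add n4.
Step 6: cheapest edge leaving the tree is n4-n7 (6); add n7.
Step 7: cheapest edge leaving the tree is n6-n8 (8); add n8.
Step 8: cheapest edge leaving the tree is n5-n8 (4); add n5.
MST edges: n3-n9, n1-n9, n1-n2, n6-n9, n1-n4, n4-n7, n6-n8, n5-n8; total weight 5+4+3+7+8+6+8+4 = 45.

45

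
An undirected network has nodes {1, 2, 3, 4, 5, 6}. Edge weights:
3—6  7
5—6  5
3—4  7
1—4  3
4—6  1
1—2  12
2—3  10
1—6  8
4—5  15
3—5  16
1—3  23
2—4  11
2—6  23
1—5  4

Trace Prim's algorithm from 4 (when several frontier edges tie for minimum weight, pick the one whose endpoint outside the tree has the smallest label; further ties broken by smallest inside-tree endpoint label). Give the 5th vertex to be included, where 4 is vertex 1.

Grow the tree from 4 using Prim:
Step 1: cheapest edge leaving the tree is 4—6 (1); add 6.
Step 2: cheapest edge leaving the tree is 1—4 (3); add 1.
Step 3: cheapest edge leaving the tree is 1—5 (4); add 5.
Step 4: cheapest edge leaving the tree is 3—4 (7); add 3.
Step 5: cheapest edge leaving the tree is 2—3 (10); add 2.
Vertex order: 4, 6, 1, 5, 3, 2. The 5th vertex is 3.

3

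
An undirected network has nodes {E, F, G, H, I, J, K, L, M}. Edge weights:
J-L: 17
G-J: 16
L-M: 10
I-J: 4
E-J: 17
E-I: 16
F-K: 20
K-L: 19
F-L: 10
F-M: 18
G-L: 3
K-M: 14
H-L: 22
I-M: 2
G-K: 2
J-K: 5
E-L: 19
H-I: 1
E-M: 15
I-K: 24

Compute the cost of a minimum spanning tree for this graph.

42

Prim's algorithm from J:
Step 1: cheapest edge leaving the tree is I-J (4); add I.
Step 2: cheapest edge leaving the tree is H-I (1); add H.
Step 3: cheapest edge leaving the tree is I-M (2); add M.
Step 4: cheapest edge leaving the tree is J-K (5); add K.
Step 5: cheapest edge leaving the tree is G-K (2); add G.
Step 6: cheapest edge leaving the tree is G-L (3); add L.
Step 7: cheapest edge leaving the tree is F-L (10); add F.
Step 8: cheapest edge leaving the tree is E-M (15); add E.
MST edges: I-J, H-I, I-M, J-K, G-K, G-L, F-L, E-M; total weight 4+1+2+5+2+3+10+15 = 42.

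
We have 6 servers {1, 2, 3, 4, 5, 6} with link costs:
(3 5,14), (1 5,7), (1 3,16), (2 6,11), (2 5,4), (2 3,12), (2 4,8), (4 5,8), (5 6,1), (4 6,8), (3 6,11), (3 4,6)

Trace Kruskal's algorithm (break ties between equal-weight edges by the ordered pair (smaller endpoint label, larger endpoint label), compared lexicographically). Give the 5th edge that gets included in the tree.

Kruskal's algorithm — process edges by increasing weight (ties by edge label):
5 6 (1): add — endpoints in different components.
2 5 (4): add — endpoints in different components.
3 4 (6): add — endpoints in different components.
1 5 (7): add — endpoints in different components.
2 4 (8): add — endpoints in different components.
The 5th edge added is 2 4.

2-4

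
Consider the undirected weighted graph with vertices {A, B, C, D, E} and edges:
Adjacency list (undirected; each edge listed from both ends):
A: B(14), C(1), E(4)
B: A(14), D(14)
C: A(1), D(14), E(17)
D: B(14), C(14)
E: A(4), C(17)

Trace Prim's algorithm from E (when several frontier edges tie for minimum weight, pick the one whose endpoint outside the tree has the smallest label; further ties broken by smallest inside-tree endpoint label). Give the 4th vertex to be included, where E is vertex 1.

B

Grow the tree from E using Prim:
Step 1: frontier [A—E 4, C—E 17] → take A—E (4); add A.
Step 2: frontier [A—C 1, A—B 14, C—E 17] → take A—C (1); add C.
Step 3: frontier [A—B 14, C—D 14] → take A—B (14); add B.
Step 4: frontier [B—D 14, C—D 14] → take B—D (14); add D.
Vertex order: E, A, C, B, D. The 4th vertex is B.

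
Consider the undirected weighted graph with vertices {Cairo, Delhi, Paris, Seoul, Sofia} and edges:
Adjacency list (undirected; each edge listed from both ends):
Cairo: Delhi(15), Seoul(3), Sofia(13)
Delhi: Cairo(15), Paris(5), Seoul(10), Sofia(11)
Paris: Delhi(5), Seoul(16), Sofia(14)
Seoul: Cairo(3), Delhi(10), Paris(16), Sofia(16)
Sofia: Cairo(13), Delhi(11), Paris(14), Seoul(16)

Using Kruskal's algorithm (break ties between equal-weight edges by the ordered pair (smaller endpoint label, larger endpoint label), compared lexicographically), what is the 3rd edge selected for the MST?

Kruskal's algorithm — process edges by increasing weight (ties by edge label):
Cairo Seoul (3): add. Components now {Paris} {Cairo,Seoul} {Sofia} {Delhi}
Delhi Paris (5): add. Components now {Delhi,Paris} {Cairo,Seoul} {Sofia}
Delhi Seoul (10): add. Components now {Cairo,Delhi,Paris,Seoul} {Sofia}
Delhi Sofia (11): add. Components now {Cairo,Delhi,Paris,Seoul,Sofia}
The 3rd edge added is Delhi Seoul.

Delhi-Seoul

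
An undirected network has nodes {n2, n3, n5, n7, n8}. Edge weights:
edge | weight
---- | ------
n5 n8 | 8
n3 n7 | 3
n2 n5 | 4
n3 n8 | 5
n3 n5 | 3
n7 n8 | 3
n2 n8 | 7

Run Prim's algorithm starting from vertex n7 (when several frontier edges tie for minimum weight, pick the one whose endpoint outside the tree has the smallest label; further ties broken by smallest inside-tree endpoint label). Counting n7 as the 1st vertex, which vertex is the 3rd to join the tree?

Prim's algorithm from n7:
Step 1: cheapest edge leaving the tree is n3 n7 (3); add n3.
Step 2: cheapest edge leaving the tree is n3 n5 (3); add n5.
Step 3: cheapest edge leaving the tree is n7 n8 (3); add n8.
Step 4: cheapest edge leaving the tree is n2 n5 (4); add n2.
Vertex order: n7, n3, n5, n8, n2. The 3rd vertex is n5.

n5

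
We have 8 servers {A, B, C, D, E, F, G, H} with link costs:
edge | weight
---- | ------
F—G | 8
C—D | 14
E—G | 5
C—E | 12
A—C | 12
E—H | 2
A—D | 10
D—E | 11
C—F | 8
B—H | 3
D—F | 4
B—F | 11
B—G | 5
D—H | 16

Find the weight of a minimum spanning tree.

Kruskal's algorithm — process edges by increasing weight (ties by edge label):
E—H (2): add — endpoints in different components.
B—H (3): add — endpoints in different components.
D—F (4): add — endpoints in different components.
B—G (5): add — endpoints in different components.
E—G (5): skip — E and G already connected.
C—F (8): add — endpoints in different components.
F—G (8): add — endpoints in different components.
A—D (10): add — endpoints in different components.
MST edges: E—H, B—H, D—F, B—G, C—F, F—G, A—D; total weight 2+3+4+5+8+8+10 = 40.

40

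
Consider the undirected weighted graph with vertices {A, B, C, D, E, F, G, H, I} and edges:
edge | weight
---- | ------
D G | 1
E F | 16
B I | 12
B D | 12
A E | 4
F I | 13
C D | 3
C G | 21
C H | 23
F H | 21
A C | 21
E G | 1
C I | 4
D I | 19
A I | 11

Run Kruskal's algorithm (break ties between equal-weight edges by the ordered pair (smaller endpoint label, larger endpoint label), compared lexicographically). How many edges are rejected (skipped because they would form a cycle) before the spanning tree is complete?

Kruskal's algorithm — process edges by increasing weight (ties by edge label):
D G (1): add — endpoints in different components.
E G (1): add — endpoints in different components.
C D (3): add — endpoints in different components.
A E (4): add — endpoints in different components.
C I (4): add — endpoints in different components.
A I (11): skip — A and I already connected.
B D (12): add — endpoints in different components.
B I (12): skip — B and I already connected.
F I (13): add — endpoints in different components.
E F (16): skip — E and F already connected.
D I (19): skip — D and I already connected.
A C (21): skip — A and C already connected.
C G (21): skip — C and G already connected.
F H (21): add — endpoints in different components.
Edges rejected before the tree was complete: 6.

6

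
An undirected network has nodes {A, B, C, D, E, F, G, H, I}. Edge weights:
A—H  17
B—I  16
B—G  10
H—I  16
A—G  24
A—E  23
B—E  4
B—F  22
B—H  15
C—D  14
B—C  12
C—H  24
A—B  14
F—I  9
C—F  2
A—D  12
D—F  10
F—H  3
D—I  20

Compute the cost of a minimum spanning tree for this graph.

Prim, starting at E.
Step 1: cheapest edge leaving the tree is B—E (4); add B.
Step 2: cheapest edge leaving the tree is B—G (10); add G.
Step 3: cheapest edge leaving the tree is B—C (12); add C.
Step 4: cheapest edge leaving the tree is C—F (2); add F.
Step 5: cheapest edge leaving the tree is F—H (3); add H.
Step 6: cheapest edge leaving the tree is F—I (9); add I.
Step 7: cheapest edge leaving the tree is D—F (10); add D.
Step 8: cheapest edge leaving the tree is A—D (12); add A.
MST edges: B—E, B—G, B—C, C—F, F—H, F—I, D—F, A—D; total weight 4+10+12+2+3+9+10+12 = 62.

62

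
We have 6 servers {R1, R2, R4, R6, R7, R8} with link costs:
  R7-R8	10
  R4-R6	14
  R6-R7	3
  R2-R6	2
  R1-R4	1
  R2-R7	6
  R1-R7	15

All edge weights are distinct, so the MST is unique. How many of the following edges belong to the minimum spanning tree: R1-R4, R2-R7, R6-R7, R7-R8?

3

Kruskal's algorithm — process edges by increasing weight (ties by edge label):
R1-R4 (1): add. Components now {R2} {R7} {R8} {R6} {R1,R4}
R2-R6 (2): add. Components now {R2,R6} {R7} {R8} {R1,R4}
R6-R7 (3): add. Components now {R2,R6,R7} {R8} {R1,R4}
R2-R7 (6): skip — R2 and R7 already connected.
R7-R8 (10): add. Components now {R2,R6,R7,R8} {R1,R4}
R4-R6 (14): add. Components now {R1,R2,R4,R6,R7,R8}
MST edge set: {R1-R4, R2-R6, R6-R7, R7-R8, R4-R6}.
Of the listed edges, {R1-R4, R6-R7, R7-R8} are in the MST → 3.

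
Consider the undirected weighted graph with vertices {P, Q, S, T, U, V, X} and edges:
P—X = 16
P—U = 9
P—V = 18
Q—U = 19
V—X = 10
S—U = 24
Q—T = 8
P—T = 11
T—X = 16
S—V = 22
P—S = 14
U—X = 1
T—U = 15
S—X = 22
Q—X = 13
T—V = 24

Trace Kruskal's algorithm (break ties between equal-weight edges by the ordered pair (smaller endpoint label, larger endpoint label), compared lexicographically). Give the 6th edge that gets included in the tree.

P-S

Kruskal's algorithm — process edges by increasing weight (ties by edge label):
U—X (1): add — endpoints in different components.
Q—T (8): add — endpoints in different components.
P—U (9): add — endpoints in different components.
V—X (10): add — endpoints in different components.
P—T (11): add — endpoints in different components.
Q—X (13): skip — Q and X already connected.
P—S (14): add — endpoints in different components.
The 6th edge added is P—S.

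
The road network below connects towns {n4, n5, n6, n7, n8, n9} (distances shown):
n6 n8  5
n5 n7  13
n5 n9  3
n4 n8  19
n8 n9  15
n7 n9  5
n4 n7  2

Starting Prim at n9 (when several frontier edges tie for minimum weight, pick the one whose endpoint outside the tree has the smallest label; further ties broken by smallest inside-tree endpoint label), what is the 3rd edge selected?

Grow the tree from n9 using Prim:
Step 1: frontier [n5 n9 3, n7 n9 5, n8 n9 15] → take n5 n9 (3); add n5.
Step 2: frontier [n5 n7 13, n7 n9 5, n8 n9 15] → take n7 n9 (5); add n7.
Step 3: frontier [n4 n7 2, n8 n9 15] → take n4 n7 (2); add n4.
Step 4: frontier [n4 n8 19, n8 n9 15] → take n8 n9 (15); add n8.
Step 5: frontier [n6 n8 5] → take n6 n8 (5); add n6.
The 3rd edge added is n4 n7.

n4-n7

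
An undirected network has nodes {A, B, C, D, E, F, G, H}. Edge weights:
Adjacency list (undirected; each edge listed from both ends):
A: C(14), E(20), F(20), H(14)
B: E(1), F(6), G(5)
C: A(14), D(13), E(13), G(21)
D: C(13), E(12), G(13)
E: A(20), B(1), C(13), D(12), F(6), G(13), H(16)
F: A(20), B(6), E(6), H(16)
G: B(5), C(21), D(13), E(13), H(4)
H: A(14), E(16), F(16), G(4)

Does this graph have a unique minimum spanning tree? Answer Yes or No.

Kruskal: consider edges lightest-first.
B E (1): add — endpoints in different components.
G H (4): add — endpoints in different components.
B G (5): add — endpoints in different components.
B F (6): add — endpoints in different components.
E F (6): skip — E and F already connected.
D E (12): add — endpoints in different components.
C D (13): add — endpoints in different components.
C E (13): skip — C and E already connected.
D G (13): skip — D and G already connected.
E G (13): skip — E and G already connected.
A C (14): add — endpoints in different components.
Non-tree edge C E has weight 13, equal to the heaviest edge on its tree cycle — swapping gives another MST of the same weight. Not unique.

No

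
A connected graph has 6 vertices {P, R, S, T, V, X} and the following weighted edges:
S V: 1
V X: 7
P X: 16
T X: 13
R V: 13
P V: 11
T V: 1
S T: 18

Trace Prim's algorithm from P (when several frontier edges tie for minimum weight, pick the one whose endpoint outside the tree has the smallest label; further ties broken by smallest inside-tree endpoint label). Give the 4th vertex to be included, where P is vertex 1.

Grow the tree from P using Prim:
Step 1: cheapest edge leaving the tree is P V (11); add V.
Step 2: cheapest edge leaving the tree is S V (1); add S.
Step 3: cheapest edge leaving the tree is T V (1); add T.
Step 4: cheapest edge leaving the tree is V X (7); add X.
Step 5: cheapest edge leaving the tree is R V (13); add R.
Vertex order: P, V, S, T, X, R. The 4th vertex is T.

T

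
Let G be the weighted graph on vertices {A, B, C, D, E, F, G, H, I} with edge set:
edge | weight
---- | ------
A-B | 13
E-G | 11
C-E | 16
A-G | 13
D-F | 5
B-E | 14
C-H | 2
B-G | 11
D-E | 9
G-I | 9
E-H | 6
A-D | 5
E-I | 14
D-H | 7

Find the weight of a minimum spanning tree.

Sort edges by weight, then run Kruskal:
C-H (2): add — endpoints in different components.
A-D (5): add — endpoints in different components.
D-F (5): add — endpoints in different components.
E-H (6): add — endpoints in different components.
D-H (7): add — endpoints in different components.
D-E (9): skip — D and E already connected.
G-I (9): add — endpoints in different components.
B-G (11): add — endpoints in different components.
E-G (11): add — endpoints in different components.
MST edges: C-H, A-D, D-F, E-H, D-H, G-I, B-G, E-G; total weight 2+5+5+6+7+9+11+11 = 56.

56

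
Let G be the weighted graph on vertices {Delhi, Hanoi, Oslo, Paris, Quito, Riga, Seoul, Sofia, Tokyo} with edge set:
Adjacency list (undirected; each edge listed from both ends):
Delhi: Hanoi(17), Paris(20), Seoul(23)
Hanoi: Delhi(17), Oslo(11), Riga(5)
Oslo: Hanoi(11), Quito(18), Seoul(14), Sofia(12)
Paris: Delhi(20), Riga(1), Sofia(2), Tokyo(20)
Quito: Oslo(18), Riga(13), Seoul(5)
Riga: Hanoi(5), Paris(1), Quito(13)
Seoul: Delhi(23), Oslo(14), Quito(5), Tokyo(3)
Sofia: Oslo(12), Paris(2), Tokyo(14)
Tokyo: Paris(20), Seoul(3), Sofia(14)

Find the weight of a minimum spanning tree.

57

Grow the tree from Hanoi using Prim:
Step 1: cheapest edge leaving the tree is Hanoi Riga (5); add Riga.
Step 2: cheapest edge leaving the tree is Paris Riga (1); add Paris.
Step 3: cheapest edge leaving the tree is Paris Sofia (2); add Sofia.
Step 4: cheapest edge leaving the tree is Hanoi Oslo (11); add Oslo.
Step 5: cheapest edge leaving the tree is Quito Riga (13); add Quito.
Step 6: cheapest edge leaving the tree is Quito Seoul (5); add Seoul.
Step 7: cheapest edge leaving the tree is Seoul Tokyo (3); add Tokyo.
Step 8: cheapest edge leaving the tree is Delhi Hanoi (17); add Delhi.
MST edges: Hanoi Riga, Paris Riga, Paris Sofia, Hanoi Oslo, Quito Riga, Quito Seoul, Seoul Tokyo, Delhi Hanoi; total weight 5+1+2+11+13+5+3+17 = 57.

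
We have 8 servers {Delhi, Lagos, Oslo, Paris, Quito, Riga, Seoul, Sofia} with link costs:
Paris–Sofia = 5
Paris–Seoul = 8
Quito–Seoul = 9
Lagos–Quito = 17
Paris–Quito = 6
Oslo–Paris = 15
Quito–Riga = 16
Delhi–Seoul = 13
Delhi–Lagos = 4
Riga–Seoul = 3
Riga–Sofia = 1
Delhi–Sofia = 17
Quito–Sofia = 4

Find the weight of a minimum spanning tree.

Prim, starting at Lagos.
Step 1: cheapest edge leaving the tree is Delhi–Lagos (4); add Delhi.
Step 2: cheapest edge leaving the tree is Delhi–Seoul (13); add Seoul.
Step 3: cheapest edge leaving the tree is Riga–Seoul (3); add Riga.
Step 4: cheapest edge leaving the tree is Riga–Sofia (1); add Sofia.
Step 5: cheapest edge leaving the tree is Quito–Sofia (4); add Quito.
Step 6: cheapest edge leaving the tree is Paris–Sofia (5); add Paris.
Step 7: cheapest edge leaving the tree is Oslo–Paris (15); add Oslo.
MST edges: Delhi–Lagos, Delhi–Seoul, Riga–Seoul, Riga–Sofia, Quito–Sofia, Paris–Sofia, Oslo–Paris; total weight 4+13+3+1+4+5+15 = 45.

45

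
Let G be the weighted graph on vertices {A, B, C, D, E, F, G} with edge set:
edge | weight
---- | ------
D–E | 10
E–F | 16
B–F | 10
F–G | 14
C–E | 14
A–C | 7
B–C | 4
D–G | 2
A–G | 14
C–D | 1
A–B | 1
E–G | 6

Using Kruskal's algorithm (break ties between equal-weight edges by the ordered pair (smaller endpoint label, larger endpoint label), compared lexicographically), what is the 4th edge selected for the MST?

Kruskal: consider edges lightest-first.
A–B (1): add — endpoints in different components.
C–D (1): add — endpoints in different components.
D–G (2): add — endpoints in different components.
B–C (4): add — endpoints in different components.
E–G (6): add — endpoints in different components.
A–C (7): skip — A and C already connected.
B–F (10): add — endpoints in different components.
The 4th edge added is B–C.

B-C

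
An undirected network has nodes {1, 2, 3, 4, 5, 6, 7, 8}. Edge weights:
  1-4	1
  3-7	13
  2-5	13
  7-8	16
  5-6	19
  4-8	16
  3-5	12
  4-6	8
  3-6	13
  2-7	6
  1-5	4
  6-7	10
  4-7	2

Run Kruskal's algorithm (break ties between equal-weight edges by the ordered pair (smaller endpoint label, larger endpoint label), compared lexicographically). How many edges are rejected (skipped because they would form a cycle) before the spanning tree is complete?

4

Kruskal: consider edges lightest-first.
1-4 (1): add — endpoints in different components.
4-7 (2): add — endpoints in different components.
1-5 (4): add — endpoints in different components.
2-7 (6): add — endpoints in different components.
4-6 (8): add — endpoints in different components.
6-7 (10): skip — 6 and 7 already connected.
3-5 (12): add — endpoints in different components.
2-5 (13): skip — 2 and 5 already connected.
3-6 (13): skip — 3 and 6 already connected.
3-7 (13): skip — 3 and 7 already connected.
4-8 (16): add — endpoints in different components.
Edges rejected before the tree was complete: 4.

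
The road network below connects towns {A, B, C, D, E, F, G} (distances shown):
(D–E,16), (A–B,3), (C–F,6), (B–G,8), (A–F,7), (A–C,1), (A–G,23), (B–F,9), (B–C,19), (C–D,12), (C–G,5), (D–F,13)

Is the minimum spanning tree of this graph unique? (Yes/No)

Yes

Kruskal: consider edges lightest-first.
A–C (1): add. Components now {A,C} {B} {D} {E} {F} {G}
A–B (3): add. Components now {A,B,C} {D} {E} {F} {G}
C–G (5): add. Components now {A,B,C,G} {D} {E} {F}
C–F (6): add. Components now {A,B,C,F,G} {D} {E}
A–F (7): skip — A and F already connected.
B–G (8): skip — B and G already connected.
B–F (9): skip — B and F already connected.
C–D (12): add. Components now {A,B,C,D,F,G} {E}
D–F (13): skip — D and F already connected.
D–E (16): add. Components now {A,B,C,D,E,F,G}
Every non-tree edge has weight strictly greater than the heaviest edge on the tree path between its endpoints, so the MST is unique.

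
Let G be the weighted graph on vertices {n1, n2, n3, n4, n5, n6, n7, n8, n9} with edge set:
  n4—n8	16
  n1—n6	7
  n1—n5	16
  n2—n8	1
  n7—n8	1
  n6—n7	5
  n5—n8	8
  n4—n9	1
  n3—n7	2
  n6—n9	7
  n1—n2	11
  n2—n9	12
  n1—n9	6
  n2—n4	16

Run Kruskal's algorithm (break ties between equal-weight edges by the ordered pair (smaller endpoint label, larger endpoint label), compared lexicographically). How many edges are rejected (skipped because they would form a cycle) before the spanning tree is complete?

Kruskal: consider edges lightest-first.
n2—n8 (1): add — endpoints in different components.
n4—n9 (1): add — endpoints in different components.
n7—n8 (1): add — endpoints in different components.
n3—n7 (2): add — endpoints in different components.
n6—n7 (5): add — endpoints in different components.
n1—n9 (6): add — endpoints in different components.
n1—n6 (7): add — endpoints in different components.
n6—n9 (7): skip — n6 and n9 already connected.
n5—n8 (8): add — endpoints in different components.
Edges rejected before the tree was complete: 1.

1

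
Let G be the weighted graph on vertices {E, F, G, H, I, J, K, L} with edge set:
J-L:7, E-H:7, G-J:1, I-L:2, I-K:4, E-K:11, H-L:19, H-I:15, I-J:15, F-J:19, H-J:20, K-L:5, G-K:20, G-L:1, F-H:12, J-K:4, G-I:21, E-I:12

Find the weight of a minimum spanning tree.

38

Prim, starting at K.
Step 1: cheapest edge leaving the tree is I-K (4); add I.
Step 2: cheapest edge leaving the tree is I-L (2); add L.
Step 3: cheapest edge leaving the tree is G-L (1); add G.
Step 4: cheapest edge leaving the tree is G-J (1); add J.
Step 5: cheapest edge leaving the tree is E-K (11); add E.
Step 6: cheapest edge leaving the tree is E-H (7); add H.
Step 7: cheapest edge leaving the tree is F-H (12); add F.
MST edges: I-K, I-L, G-L, G-J, E-K, E-H, F-H; total weight 4+2+1+1+11+7+12 = 38.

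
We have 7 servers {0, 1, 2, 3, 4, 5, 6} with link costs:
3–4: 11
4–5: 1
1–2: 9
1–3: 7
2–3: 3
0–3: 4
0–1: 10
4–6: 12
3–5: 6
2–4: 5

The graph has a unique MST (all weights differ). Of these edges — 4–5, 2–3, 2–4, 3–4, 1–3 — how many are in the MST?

Sort edges by weight, then run Kruskal:
4–5 (1): add — endpoints in different components.
2–3 (3): add — endpoints in different components.
0–3 (4): add — endpoints in different components.
2–4 (5): add — endpoints in different components.
3–5 (6): skip — 3 and 5 already connected.
1–3 (7): add — endpoints in different components.
1–2 (9): skip — 1 and 2 already connected.
0–1 (10): skip — 0 and 1 already connected.
3–4 (11): skip — 3 and 4 already connected.
4–6 (12): add — endpoints in different components.
MST edge set: {4–5, 2–3, 0–3, 2–4, 1–3, 4–6}.
Of the listed edges, {4–5, 2–3, 2–4, 1–3} are in the MST → 4.

4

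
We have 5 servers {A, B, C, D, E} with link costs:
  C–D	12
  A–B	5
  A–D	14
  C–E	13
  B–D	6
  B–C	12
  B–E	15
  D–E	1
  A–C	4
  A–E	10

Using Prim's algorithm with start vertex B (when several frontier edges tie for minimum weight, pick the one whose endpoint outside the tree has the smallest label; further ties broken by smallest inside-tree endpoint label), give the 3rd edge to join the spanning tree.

Prim's algorithm from B:
Step 1: frontier [A–B 5, B–D 6, B–C 12, B–E 15] → take A–B (5); add A.
Step 2: frontier [A–C 4, A–E 10, A–D 14, B–D 6, B–C 12, B–E 15] → take A–C (4); add C.
Step 3: frontier [A–E 10, A–D 14, B–D 6, B–E 15, C–D 12, C–E 13] → take B–D (6); add D.
Step 4: frontier [A–E 10, B–E 15, C–E 13, D–E 1] → take D–E (1); add E.
The 3rd edge added is B–D.

B-D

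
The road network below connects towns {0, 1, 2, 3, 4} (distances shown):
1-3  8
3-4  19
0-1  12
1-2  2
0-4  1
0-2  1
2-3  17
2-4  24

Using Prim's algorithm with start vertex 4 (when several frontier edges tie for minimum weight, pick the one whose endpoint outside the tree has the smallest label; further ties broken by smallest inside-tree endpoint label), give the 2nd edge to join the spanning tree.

0-2

Prim, starting at 4.
Step 1: frontier [0-4 1, 3-4 19, 2-4 24] → take 0-4 (1); add 0.
Step 2: frontier [0-2 1, 0-1 12, 3-4 19, 2-4 24] → take 0-2 (1); add 2.
Step 3: frontier [0-1 12, 1-2 2, 2-3 17, 3-4 19] → take 1-2 (2); add 1.
Step 4: frontier [1-3 8, 2-3 17, 3-4 19] → take 1-3 (8); add 3.
The 2nd edge added is 0-2.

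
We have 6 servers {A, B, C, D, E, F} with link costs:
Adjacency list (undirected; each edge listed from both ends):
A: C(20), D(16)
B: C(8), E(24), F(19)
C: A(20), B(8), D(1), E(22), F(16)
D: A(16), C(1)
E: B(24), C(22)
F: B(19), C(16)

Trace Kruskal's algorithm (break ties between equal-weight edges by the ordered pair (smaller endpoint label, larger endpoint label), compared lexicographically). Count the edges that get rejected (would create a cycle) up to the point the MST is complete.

Kruskal's algorithm — process edges by increasing weight (ties by edge label):
C D (1): add. Components now {A} {B} {C,D} {E} {F}
B C (8): add. Components now {A} {B,C,D} {E} {F}
A D (16): add. Components now {A,B,C,D} {E} {F}
C F (16): add. Components now {A,B,C,D,F} {E}
B F (19): skip — B and F already connected.
A C (20): skip — A and C already connected.
C E (22): add. Components now {A,B,C,D,E,F}
Edges rejected before the tree was complete: 2.

2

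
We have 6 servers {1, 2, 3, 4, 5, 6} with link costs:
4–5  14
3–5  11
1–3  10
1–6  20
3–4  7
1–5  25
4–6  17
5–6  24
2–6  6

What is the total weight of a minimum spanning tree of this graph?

Prim's algorithm from 4:
Step 1: cheapest edge leaving the tree is 3–4 (7); add 3.
Step 2: cheapest edge leaving the tree is 1–3 (10); add 1.
Step 3: cheapest edge leaving the tree is 3–5 (11); add 5.
Step 4: cheapest edge leaving the tree is 4–6 (17); add 6.
Step 5: cheapest edge leaving the tree is 2–6 (6); add 2.
MST edges: 3–4, 1–3, 3–5, 4–6, 2–6; total weight 7+10+11+17+6 = 51.

51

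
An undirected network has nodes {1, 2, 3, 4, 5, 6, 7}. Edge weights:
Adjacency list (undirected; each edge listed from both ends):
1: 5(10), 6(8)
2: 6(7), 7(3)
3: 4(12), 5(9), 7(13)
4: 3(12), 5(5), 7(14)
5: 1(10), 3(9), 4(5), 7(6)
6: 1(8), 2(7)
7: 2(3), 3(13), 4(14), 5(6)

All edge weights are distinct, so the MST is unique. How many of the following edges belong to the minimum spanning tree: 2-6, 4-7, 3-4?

1

Kruskal's algorithm — process edges by increasing weight (ties by edge label):
2-7 (3): add — endpoints in different components.
4-5 (5): add — endpoints in different components.
5-7 (6): add — endpoints in different components.
2-6 (7): add — endpoints in different components.
1-6 (8): add — endpoints in different components.
3-5 (9): add — endpoints in different components.
MST edge set: {2-7, 4-5, 5-7, 2-6, 1-6, 3-5}.
Of the listed edges, {2-6} are in the MST → 1.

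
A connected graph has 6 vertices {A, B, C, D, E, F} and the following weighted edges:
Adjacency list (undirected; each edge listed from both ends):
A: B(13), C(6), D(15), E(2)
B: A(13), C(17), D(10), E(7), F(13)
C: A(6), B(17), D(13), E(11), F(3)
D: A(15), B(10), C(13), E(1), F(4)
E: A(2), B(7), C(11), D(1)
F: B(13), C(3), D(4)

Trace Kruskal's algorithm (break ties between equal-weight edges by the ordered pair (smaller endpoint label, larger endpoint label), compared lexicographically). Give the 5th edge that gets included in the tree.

B-E

Kruskal: consider edges lightest-first.
D E (1): add — endpoints in different components.
A E (2): add — endpoints in different components.
C F (3): add — endpoints in different components.
D F (4): add — endpoints in different components.
A C (6): skip — A and C already connected.
B E (7): add — endpoints in different components.
The 5th edge added is B E.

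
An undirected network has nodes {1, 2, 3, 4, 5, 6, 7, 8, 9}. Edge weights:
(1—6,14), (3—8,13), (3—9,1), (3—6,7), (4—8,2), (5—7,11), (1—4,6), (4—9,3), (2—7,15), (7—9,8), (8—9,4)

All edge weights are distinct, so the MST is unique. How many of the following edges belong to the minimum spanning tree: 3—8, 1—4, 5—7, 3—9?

3

Kruskal: consider edges lightest-first.
3—9 (1): add — endpoints in different components.
4—8 (2): add — endpoints in different components.
4—9 (3): add — endpoints in different components.
8—9 (4): skip — 8 and 9 already connected.
1—4 (6): add — endpoints in different components.
3—6 (7): add — endpoints in different components.
7—9 (8): add — endpoints in different components.
5—7 (11): add — endpoints in different components.
3—8 (13): skip — 3 and 8 already connected.
1—6 (14): skip — 1 and 6 already connected.
2—7 (15): add — endpoints in different components.
MST edge set: {3—9, 4—8, 4—9, 1—4, 3—6, 7—9, 5—7, 2—7}.
Of the listed edges, {1—4, 5—7, 3—9} are in the MST → 3.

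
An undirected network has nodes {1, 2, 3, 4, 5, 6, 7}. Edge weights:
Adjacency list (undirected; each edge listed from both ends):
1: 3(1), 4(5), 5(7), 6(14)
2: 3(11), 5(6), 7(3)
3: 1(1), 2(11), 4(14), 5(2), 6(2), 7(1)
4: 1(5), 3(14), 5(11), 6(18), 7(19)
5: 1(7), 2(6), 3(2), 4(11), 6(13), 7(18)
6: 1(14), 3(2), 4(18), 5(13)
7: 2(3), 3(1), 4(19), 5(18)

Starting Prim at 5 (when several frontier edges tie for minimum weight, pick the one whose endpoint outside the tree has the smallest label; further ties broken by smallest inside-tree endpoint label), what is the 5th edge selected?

2-7

Grow the tree from 5 using Prim:
Step 1: cheapest edge leaving the tree is 3-5 (2); add 3.
Step 2: cheapest edge leaving the tree is 1-3 (1); add 1.
Step 3: cheapest edge leaving the tree is 3-7 (1); add 7.
Step 4: cheapest edge leaving the tree is 3-6 (2); add 6.
Step 5: cheapest edge leaving the tree is 2-7 (3); add 2.
Step 6: cheapest edge leaving the tree is 1-4 (5); add 4.
The 5th edge added is 2-7.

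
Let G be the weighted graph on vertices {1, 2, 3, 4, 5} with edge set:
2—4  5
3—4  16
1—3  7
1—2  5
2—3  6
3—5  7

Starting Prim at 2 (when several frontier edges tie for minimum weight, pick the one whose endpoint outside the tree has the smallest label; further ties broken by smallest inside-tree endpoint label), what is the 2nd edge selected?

Prim, starting at 2.
Step 1: cheapest edge leaving the tree is 1—2 (5); add 1.
Step 2: cheapest edge leaving the tree is 2—4 (5); add 4.
Step 3: cheapest edge leaving the tree is 2—3 (6); add 3.
Step 4: cheapest edge leaving the tree is 3—5 (7); add 5.
The 2nd edge added is 2—4.

2-4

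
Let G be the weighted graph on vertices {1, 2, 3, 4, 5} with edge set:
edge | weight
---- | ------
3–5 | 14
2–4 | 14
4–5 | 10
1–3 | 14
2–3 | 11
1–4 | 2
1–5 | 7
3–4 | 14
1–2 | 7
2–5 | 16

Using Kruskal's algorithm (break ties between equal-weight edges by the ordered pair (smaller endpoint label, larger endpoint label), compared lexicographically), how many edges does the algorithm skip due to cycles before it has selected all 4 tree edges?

Kruskal's algorithm — process edges by increasing weight (ties by edge label):
1–4 (2): add — endpoints in different components.
1–2 (7): add — endpoints in different components.
1–5 (7): add — endpoints in different components.
4–5 (10): skip — 4 and 5 already connected.
2–3 (11): add — endpoints in different components.
Edges rejected before the tree was complete: 1.

1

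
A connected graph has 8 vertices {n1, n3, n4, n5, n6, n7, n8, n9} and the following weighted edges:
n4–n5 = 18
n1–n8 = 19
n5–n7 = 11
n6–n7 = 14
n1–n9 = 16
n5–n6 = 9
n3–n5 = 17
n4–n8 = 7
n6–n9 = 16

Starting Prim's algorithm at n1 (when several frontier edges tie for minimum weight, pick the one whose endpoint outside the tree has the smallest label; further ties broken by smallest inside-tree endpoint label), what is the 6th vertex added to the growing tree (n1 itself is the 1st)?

n3

Grow the tree from n1 using Prim:
Step 1: cheapest edge leaving the tree is n1–n9 (16); add n9.
Step 2: cheapest edge leaving the tree is n6–n9 (16); add n6.
Step 3: cheapest edge leaving the tree is n5–n6 (9); add n5.
Step 4: cheapest edge leaving the tree is n5–n7 (11); add n7.
Step 5: cheapest edge leaving the tree is n3–n5 (17); add n3.
Step 6: cheapest edge leaving the tree is n4–n5 (18); add n4.
Step 7: cheapest edge leaving the tree is n4–n8 (7); add n8.
Vertex order: n1, n9, n6, n5, n7, n3, n4, n8. The 6th vertex is n3.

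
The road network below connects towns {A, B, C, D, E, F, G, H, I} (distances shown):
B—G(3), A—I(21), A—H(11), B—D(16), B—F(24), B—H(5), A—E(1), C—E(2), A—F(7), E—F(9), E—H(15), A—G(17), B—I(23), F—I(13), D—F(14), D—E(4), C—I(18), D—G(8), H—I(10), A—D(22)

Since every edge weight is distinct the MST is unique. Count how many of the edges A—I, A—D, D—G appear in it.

Kruskal: consider edges lightest-first.
A—E (1): add — endpoints in different components.
C—E (2): add — endpoints in different components.
B—G (3): add — endpoints in different components.
D—E (4): add — endpoints in different components.
B—H (5): add — endpoints in different components.
A—F (7): add — endpoints in different components.
D—G (8): add — endpoints in different components.
E—F (9): skip — E and F already connected.
H—I (10): add — endpoints in different components.
MST edge set: {A—E, C—E, B—G, D—E, B—H, A—F, D—G, H—I}.
Of the listed edges, {D—G} are in the MST → 1.

1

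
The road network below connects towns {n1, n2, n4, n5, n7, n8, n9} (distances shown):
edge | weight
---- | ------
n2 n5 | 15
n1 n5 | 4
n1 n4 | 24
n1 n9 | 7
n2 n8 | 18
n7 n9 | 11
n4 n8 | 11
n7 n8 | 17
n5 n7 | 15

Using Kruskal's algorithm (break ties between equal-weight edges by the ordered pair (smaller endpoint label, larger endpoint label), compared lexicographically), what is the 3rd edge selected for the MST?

Sort edges by weight, then run Kruskal:
n1 n5 (4): add. Components now {n1,n5} {n2} {n8} {n9} {n4} {n7}
n1 n9 (7): add. Components now {n1,n5,n9} {n2} {n8} {n4} {n7}
n4 n8 (11): add. Components now {n1,n5,n9} {n2} {n4,n8} {n7}
n7 n9 (11): add. Components now {n1,n5,n7,n9} {n2} {n4,n8}
n2 n5 (15): add. Components now {n1,n2,n5,n7,n9} {n4,n8}
n5 n7 (15): skip — n5 and n7 already connected.
n7 n8 (17): add. Components now {n1,n2,n4,n5,n7,n8,n9}
The 3rd edge added is n4 n8.

n4-n8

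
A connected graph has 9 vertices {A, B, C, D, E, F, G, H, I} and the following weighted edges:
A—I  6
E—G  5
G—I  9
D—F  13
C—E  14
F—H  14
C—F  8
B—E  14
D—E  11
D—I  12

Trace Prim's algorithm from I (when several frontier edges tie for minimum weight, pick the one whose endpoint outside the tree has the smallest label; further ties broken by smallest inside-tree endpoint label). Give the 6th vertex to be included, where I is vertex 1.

F

Prim's algorithm from I:
Step 1: frontier [A—I 6, G—I 9, D—I 12] → take A—I (6); add A.
Step 2: frontier [G—I 9, D—I 12] → take G—I (9); add G.
Step 3: frontier [E—G 5, D—I 12] → take E—G (5); add E.
Step 4: frontier [D—E 11, B—E 14, C—E 14, D—I 12] → take D—E (11); add D.
Step 5: frontier [D—F 13, B—E 14, C—E 14] → take D—F (13); add F.
Step 6: frontier [B—E 14, C—E 14, C—F 8, F—H 14] → take C—F (8); add C.
Step 7: frontier [B—E 14, F—H 14] → take B—E (14); add B.
Step 8: frontier [F—H 14] → take F—H (14); add H.
Vertex order: I, A, G, E, D, F, C, B, H. The 6th vertex is F.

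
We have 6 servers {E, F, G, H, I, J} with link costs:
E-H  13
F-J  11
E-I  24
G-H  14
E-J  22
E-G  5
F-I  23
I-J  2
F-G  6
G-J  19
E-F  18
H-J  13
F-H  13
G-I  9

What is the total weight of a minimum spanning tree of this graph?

Prim, starting at G.
Step 1: frontier [E-G 5, F-G 6, G-I 9, G-H 14, G-J 19] → take E-G (5); add E.
Step 2: frontier [E-H 13, E-F 18, E-J 22, E-I 24, F-G 6, G-I 9, G-H 14, G-J 19] → take F-G (6); add F.
Step 3: frontier [E-H 13, E-J 22, E-I 24, F-J 11, F-H 13, F-I 23, G-I 9, G-H 14, G-J 19] → take G-I (9); add I.
Step 4: frontier [E-H 13, E-J 22, F-J 11, F-H 13, G-H 14, G-J 19, I-J 2] → take I-J (2); add J.
Step 5: frontier [E-H 13, F-H 13, G-H 14, H-J 13] → take E-H (13); add H.
MST edges: E-G, F-G, G-I, I-J, E-H; total weight 5+6+9+2+13 = 35.

35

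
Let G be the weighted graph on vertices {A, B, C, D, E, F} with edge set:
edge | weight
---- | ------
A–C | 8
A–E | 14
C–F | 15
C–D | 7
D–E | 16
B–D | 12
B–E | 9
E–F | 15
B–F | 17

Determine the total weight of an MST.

51

Prim's algorithm from E:
Step 1: cheapest edge leaving the tree is B–E (9); add B.
Step 2: cheapest edge leaving the tree is B–D (12); add D.
Step 3: cheapest edge leaving the tree is C–D (7); add C.
Step 4: cheapest edge leaving the tree is A–C (8); add A.
Step 5: cheapest edge leaving the tree is C–F (15); add F.
MST edges: B–E, B–D, C–D, A–C, C–F; total weight 9+12+7+8+15 = 51.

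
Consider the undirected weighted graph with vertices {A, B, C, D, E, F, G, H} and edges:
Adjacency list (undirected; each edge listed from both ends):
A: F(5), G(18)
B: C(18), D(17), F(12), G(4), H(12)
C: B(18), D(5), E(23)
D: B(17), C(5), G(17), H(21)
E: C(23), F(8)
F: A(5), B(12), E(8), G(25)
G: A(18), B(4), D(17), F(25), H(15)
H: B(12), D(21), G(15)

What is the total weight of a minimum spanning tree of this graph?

Prim's algorithm from F:
Step 1: cheapest edge leaving the tree is A—F (5); add A.
Step 2: cheapest edge leaving the tree is E—F (8); add E.
Step 3: cheapest edge leaving the tree is B—F (12); add B.
Step 4: cheapest edge leaving the tree is B—G (4); add G.
Step 5: cheapest edge leaving the tree is B—H (12); add H.
Step 6: cheapest edge leaving the tree is B—D (17); add D.
Step 7: cheapest edge leaving the tree is C—D (5); add C.
MST edges: A—F, E—F, B—F, B—G, B—H, B—D, C—D; total weight 5+8+12+4+12+17+5 = 63.

63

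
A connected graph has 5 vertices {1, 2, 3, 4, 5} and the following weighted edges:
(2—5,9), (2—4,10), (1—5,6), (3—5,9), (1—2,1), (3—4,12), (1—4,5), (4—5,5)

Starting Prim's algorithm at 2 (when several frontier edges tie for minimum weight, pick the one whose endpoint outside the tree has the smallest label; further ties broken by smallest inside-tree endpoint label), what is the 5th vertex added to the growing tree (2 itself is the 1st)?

3

Prim, starting at 2.
Step 1: cheapest edge leaving the tree is 1—2 (1); add 1.
Step 2: cheapest edge leaving the tree is 1—4 (5); add 4.
Step 3: cheapest edge leaving the tree is 4—5 (5); add 5.
Step 4: cheapest edge leaving the tree is 3—5 (9); add 3.
Vertex order: 2, 1, 4, 5, 3. The 5th vertex is 3.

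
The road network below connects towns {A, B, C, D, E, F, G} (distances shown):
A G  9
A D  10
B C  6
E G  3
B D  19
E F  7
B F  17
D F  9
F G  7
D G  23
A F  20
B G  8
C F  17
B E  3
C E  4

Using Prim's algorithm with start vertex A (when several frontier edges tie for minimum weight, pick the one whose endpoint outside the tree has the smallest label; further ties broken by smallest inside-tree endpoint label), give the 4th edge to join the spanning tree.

C-E

Prim, starting at A.
Step 1: cheapest edge leaving the tree is A G (9); add G.
Step 2: cheapest edge leaving the tree is E G (3); add E.
Step 3: cheapest edge leaving the tree is B E (3); add B.
Step 4: cheapest edge leaving the tree is C E (4); add C.
Step 5: cheapest edge leaving the tree is E F (7); add F.
Step 6: cheapest edge leaving the tree is D F (9); add D.
The 4th edge added is C E.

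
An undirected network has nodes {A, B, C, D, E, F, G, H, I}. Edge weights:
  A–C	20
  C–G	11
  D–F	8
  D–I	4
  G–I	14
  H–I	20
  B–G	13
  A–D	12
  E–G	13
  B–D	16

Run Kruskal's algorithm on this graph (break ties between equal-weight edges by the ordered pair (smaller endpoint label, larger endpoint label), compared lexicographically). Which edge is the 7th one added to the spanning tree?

G-I

Kruskal: consider edges lightest-first.
D–I (4): add — endpoints in different components.
D–F (8): add — endpoints in different components.
C–G (11): add — endpoints in different components.
A–D (12): add — endpoints in different components.
B–G (13): add — endpoints in different components.
E–G (13): add — endpoints in different components.
G–I (14): add — endpoints in different components.
B–D (16): skip — B and D already connected.
A–C (20): skip — A and C already connected.
H–I (20): add — endpoints in different components.
The 7th edge added is G–I.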